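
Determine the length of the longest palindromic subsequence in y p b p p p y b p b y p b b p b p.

One longest palindromic subsequence is pbppybpbyppbp (positions 2,3,4,6,7,8,9,10,11,12,15,16,17); it reads the same forward and backward, and the interval DP gives dp[1][17] = 13.

13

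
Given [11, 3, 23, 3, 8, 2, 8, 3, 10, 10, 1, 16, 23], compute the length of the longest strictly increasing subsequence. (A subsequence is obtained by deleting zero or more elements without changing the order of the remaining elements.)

5

Let dp[i] be the longest increasing subsequence ending at position i. Then dp = [1, 1, 2, 1, 2, 1, 2, 2, 3, 3, 1, 4, 5].
The maximum is 5; one witness is 3, 8, 10, 16, 23 at positions 2,5,9,12,13.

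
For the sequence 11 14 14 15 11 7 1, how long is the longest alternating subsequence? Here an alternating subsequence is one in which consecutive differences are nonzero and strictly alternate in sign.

3

A longest alternating subsequence is 11, 14, 11 (positions 1,2,5); its 2 consecutive differences strictly alternate in sign, and length 3 is optimal.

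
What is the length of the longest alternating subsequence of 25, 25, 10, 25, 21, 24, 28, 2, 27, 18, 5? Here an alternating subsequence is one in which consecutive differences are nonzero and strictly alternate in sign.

8

Track the best alternating length ending on an up-step vs a down-step at each position: up/down = 1/1, 1/1, 1/2, 3/1, 3/4, 5/4, 5/1, 1/6, 7/6, 7/8, 7/8.
The maximum over both is 8; one such subsequence is 25, 10, 25, 21, 24, 2, 27, 18.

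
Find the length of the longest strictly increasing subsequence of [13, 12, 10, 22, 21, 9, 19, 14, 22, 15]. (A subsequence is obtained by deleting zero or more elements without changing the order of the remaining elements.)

3

One longest increasing subsequence is 13, 21, 22 (positions 1,5,9), of length 3; no longer one exists.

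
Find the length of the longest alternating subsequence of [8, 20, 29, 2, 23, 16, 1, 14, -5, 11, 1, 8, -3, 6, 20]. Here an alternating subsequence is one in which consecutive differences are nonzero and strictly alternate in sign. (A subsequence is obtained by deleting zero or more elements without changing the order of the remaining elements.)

Track the best alternating length ending on an up-step vs a down-step at each position: up/down = 1/1, 2/1, 2/1, 1/3, 4/3, 4/5, 1/5, 6/5, 1/7, 8/7, 8/9, 10/9, 8/11, 12/11, 12/5.
The maximum over both is 12; one such subsequence is 8, 20, 2, 23, 1, 14, -5, 11, 1, 8, -3, 6.

12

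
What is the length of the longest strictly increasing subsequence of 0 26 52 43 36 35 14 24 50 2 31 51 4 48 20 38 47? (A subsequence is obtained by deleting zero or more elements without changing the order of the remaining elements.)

6

One longest increasing subsequence is 0, 14, 24, 31, 38, 47 (positions 1,7,8,11,16,17), of length 6; no longer one exists.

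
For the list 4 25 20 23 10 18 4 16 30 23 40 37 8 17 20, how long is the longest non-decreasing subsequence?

Let dp[i] be the longest non-decreasing subsequence ending at position i. Then dp = [1, 2, 2, 3, 2, 3, 2, 3, 4, 4, 5, 5, 3, 4, 5].
The maximum is 5; one witness is 4, 20, 23, 30, 40 at positions 1,3,4,9,11.

5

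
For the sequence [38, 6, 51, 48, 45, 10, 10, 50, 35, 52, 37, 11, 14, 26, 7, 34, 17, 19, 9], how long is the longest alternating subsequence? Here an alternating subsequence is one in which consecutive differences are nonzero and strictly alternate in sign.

14

A longest alternating subsequence is 38, 6, 51, 48, 50, 35, 52, 11, 14, 7, 34, 17, 19, 9 (positions 1,2,3,4,8,9,10,12,13,15,16,17,18,19); its 13 consecutive differences strictly alternate in sign, and length 14 is optimal.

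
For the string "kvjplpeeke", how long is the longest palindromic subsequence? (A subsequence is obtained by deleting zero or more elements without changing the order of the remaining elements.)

5

One longest palindromic subsequence is kplpk (positions 1,4,5,6,9); it reads the same forward and backward, and the interval DP gives dp[1][10] = 5.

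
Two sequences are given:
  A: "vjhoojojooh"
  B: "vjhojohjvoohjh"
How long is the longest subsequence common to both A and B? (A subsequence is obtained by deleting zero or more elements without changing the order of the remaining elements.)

10

A longest common subsequence is vjhojojooh (length 10); the LCS DP confirms no longer common subsequence exists.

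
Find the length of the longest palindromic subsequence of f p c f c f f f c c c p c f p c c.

One longest palindromic subsequence is fpccfffccpf (positions 1,2,3,5,6,7,8,10,11,12,14); it reads the same forward and backward, and the interval DP gives dp[1][17] = 11.

11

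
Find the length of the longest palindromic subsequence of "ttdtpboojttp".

Using dp[i][j] = 2 + dp[i+1][j−1] if the ends match, else max(dp[i+1][j], dp[i][j−1]):
dp[1][12] = 6. A witness is ttoott at positions 2,4,7,8,10,11.

6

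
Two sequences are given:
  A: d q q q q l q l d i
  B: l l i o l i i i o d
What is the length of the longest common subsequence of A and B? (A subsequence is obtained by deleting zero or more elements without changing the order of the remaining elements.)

3

Backtracking the LCS table gives one alignment: l (A6,B2) → l (A8,B5) → d (A9,B10).
So the longest common subsequence has length 3.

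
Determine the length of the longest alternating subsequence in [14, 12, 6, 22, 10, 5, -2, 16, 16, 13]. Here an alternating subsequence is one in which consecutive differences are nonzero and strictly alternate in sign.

6

A longest alternating subsequence is 14, 12, 22, 10, 16, 13 (positions 1,2,4,5,8,10); its 5 consecutive differences strictly alternate in sign, and length 6 is optimal.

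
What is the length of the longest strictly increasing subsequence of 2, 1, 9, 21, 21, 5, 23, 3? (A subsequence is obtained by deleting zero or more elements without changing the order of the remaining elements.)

4

Let dp[i] be the longest increasing subsequence ending at position i. Then dp = [1, 1, 2, 3, 3, 2, 4, 2].
The maximum is 4; one witness is 2, 9, 21, 23 at positions 1,3,4,7.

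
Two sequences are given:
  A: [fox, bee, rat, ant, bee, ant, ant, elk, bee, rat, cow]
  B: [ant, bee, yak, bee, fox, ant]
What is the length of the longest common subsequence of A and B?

A longest common subsequence is bee, bee, ant (length 3); the LCS DP confirms no longer common subsequence exists.

3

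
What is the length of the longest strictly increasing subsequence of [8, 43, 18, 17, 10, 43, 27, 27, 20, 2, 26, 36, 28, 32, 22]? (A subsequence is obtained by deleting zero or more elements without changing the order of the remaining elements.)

6

Let dp[i] be the longest increasing subsequence ending at position i. Then dp = [1, 2, 2, 2, 2, 3, 3, 3, 3, 1, 4, 5, 5, 6, 4].
The maximum is 6; one witness is 8, 18, 20, 26, 28, 32 at positions 1,3,9,11,13,14.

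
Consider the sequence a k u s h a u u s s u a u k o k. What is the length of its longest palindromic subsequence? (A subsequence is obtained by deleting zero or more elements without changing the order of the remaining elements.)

Using dp[i][j] = 2 + dp[i+1][j−1] if the ends match, else max(dp[i+1][j], dp[i][j−1]):
dp[1][16] = 10. A witness is kuaussuauk at positions 2,3,6,7,9,10,11,12,13,16.

10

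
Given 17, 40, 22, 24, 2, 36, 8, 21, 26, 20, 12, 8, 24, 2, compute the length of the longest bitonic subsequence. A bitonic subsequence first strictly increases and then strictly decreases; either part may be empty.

One longest bitonic subsequence is 17, 22, 24, 36, 26, 20, 12, 8, 2 (positions 1,3,4,6,9,10,11,12,14): it rises to 36 then falls. Length 9 is optimal.

9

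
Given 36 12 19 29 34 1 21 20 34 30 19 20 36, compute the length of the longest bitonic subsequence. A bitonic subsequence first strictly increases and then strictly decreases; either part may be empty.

7

Let inc[i] be the LIS ending at i and dec[i] the longest strictly decreasing subsequence starting at i. inc = [1, 1, 2, 3, 4, 1, 3, 3, 4, 4, 2, 3, 5], dec = [5, 2, 2, 4, 4, 1, 3, 2, 3, 2, 1, 1, 1].
max_i inc[i]+dec[i]−1 = 7, with one witness 12, 19, 29, 34, 21, 20, 19.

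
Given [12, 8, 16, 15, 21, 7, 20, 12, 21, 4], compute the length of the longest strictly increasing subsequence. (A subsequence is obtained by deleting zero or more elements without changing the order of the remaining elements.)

4

One longest increasing subsequence is 12, 16, 20, 21 (positions 1,3,7,9), of length 4; no longer one exists.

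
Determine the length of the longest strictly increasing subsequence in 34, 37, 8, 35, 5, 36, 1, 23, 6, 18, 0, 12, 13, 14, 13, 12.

Scanning left to right, the best length ending at each element is: 34→1, 37→2, 8→1, 35→2, 5→1, 36→3, 1→1, 23→2, 6→2, 18→3, 0→1, 12→3, 13→4, 14→5, 13→4, 12→3.
So the longest increasing subsequence has length 5, e.g. 5, 6, 12, 13, 14.

5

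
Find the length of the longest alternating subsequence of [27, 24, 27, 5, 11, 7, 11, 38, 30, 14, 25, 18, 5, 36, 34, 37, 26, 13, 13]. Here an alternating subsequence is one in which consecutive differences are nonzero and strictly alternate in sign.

Track the best alternating length ending on an up-step vs a down-step at each position: up/down = 1/1, 1/2, 3/1, 1/4, 5/4, 5/6, 7/4, 7/1, 7/8, 7/8, 9/8, 9/10, 1/10, 11/8, 11/12, 13/8, 11/14, 11/14, 11/14.
The maximum over both is 14; one such subsequence is 27, 24, 27, 5, 11, 7, 38, 14, 25, 18, 36, 34, 37, 26.

14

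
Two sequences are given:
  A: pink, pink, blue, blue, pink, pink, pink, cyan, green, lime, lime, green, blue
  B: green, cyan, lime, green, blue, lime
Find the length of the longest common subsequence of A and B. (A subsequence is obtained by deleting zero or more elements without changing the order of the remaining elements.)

A longest common subsequence is cyan, lime, green, blue (length 4); the LCS DP confirms no longer common subsequence exists.

4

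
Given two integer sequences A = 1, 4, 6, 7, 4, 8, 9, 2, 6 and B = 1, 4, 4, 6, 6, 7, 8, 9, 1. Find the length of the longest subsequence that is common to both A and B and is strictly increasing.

6

For each value that appears in both, track the longest common increasing run ending there.
The best achievable length is 6; one witness is 1, 4, 6, 7, 8, 9 (A-positions 1,2,3,4,6,7, B-positions 1,2,4,6,7,8).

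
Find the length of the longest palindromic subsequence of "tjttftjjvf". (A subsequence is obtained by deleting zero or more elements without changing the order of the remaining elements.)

5

One longest palindromic subsequence is jtftj (positions 2,4,5,6,8); it reads the same forward and backward, and the interval DP gives dp[1][10] = 5.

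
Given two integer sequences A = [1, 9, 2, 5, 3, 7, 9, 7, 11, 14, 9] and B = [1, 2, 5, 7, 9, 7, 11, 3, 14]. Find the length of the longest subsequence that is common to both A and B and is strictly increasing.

7

A longest common strictly increasing subsequence is 1, 2, 5, 7, 9, 11, 14 (length 7); it appears in order in both A and B, and no longer such subsequence exists.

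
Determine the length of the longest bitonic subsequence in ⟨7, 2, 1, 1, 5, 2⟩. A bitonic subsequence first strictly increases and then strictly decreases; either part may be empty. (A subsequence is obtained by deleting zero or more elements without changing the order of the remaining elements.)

3

One longest bitonic subsequence is 7, 5, 2 (positions 1,5,6): it rises to 7 then falls. Length 3 is optimal.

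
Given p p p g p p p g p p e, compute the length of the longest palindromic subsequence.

9

One longest palindromic subsequence is ppgpppgpp (positions 2,3,4,5,6,7,8,9,10); it reads the same forward and backward, and the interval DP gives dp[1][11] = 9.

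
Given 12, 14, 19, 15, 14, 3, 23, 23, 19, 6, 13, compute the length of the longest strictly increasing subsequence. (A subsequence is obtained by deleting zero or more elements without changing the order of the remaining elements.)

4

One longest increasing subsequence is 12, 14, 19, 23 (positions 1,2,3,7), of length 4; no longer one exists.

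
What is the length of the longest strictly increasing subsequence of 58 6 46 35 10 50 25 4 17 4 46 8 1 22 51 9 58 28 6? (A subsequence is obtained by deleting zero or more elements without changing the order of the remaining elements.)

6

Let dp[i] be the longest increasing subsequence ending at position i. Then dp = [1, 1, 2, 2, 2, 3, 3, 1, 3, 1, 4, 2, 1, 4, 5, 3, 6, 5, 2].
The maximum is 6; one witness is 6, 10, 25, 46, 51, 58 at positions 2,5,7,11,15,17.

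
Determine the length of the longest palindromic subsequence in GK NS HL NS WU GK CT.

One longest palindromic subsequence is GK NS HL NS GK (positions 1,2,3,4,6); it reads the same forward and backward, and the interval DP gives dp[1][7] = 5.

5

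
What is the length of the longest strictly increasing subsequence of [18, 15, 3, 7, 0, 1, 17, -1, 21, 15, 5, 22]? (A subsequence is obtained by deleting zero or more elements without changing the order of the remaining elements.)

Let dp[i] be the longest increasing subsequence ending at position i. Then dp = [1, 1, 1, 2, 1, 2, 3, 1, 4, 3, 3, 5].
The maximum is 5; one witness is 3, 7, 17, 21, 22 at positions 3,4,7,9,12.

5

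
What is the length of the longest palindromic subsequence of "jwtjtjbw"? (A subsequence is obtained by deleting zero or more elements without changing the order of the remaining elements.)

One longest palindromic subsequence is wjtjw (positions 2,4,5,6,8); it reads the same forward and backward, and the interval DP gives dp[1][8] = 5.

5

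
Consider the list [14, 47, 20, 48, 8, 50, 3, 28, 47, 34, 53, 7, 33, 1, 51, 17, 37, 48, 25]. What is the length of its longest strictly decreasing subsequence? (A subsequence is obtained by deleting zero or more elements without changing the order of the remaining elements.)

5

Scanning left to right, the best length ending at each element is: 14→1, 47→1, 20→2, 48→1, 8→3, 50→1, 3→4, 28→2, 47→2, 34→3, 53→1, 7→4, 33→4, 1→5, 51→2, 17→5, 37→3, 48→3, 25→5.
So the longest decreasing subsequence has length 5, e.g. 47, 20, 8, 3, 1.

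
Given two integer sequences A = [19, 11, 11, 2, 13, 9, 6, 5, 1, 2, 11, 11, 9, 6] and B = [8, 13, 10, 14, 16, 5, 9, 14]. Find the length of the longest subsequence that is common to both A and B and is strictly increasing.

For each value that appears in both, track the longest common increasing run ending there.
The best achievable length is 2; one witness is 5, 9 (A-positions 8,13, B-positions 6,7).

2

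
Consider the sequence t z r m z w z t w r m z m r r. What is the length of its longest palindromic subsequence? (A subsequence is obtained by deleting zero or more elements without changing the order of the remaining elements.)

9

One longest palindromic subsequence is rmzwtwzmr (positions 3,4,5,6,8,9,12,13,15); it reads the same forward and backward, and the interval DP gives dp[1][15] = 9.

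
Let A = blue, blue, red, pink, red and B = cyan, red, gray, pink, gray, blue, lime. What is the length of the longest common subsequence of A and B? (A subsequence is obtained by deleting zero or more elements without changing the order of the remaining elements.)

2

A longest common subsequence is red, pink (length 2); the LCS DP confirms no longer common subsequence exists.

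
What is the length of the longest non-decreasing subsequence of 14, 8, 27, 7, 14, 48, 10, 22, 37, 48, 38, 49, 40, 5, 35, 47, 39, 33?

7

Scanning left to right, the best length ending at each element is: 14→1, 8→1, 27→2, 7→1, 14→2, 48→3, 10→2, 22→3, 37→4, 48→5, 38→5, 49→6, 40→6, 5→1, 35→4, 47→7, 39→6, 33→4.
So the longest non-decreasing subsequence has length 7, e.g. 14, 14, 22, 37, 38, 40, 47.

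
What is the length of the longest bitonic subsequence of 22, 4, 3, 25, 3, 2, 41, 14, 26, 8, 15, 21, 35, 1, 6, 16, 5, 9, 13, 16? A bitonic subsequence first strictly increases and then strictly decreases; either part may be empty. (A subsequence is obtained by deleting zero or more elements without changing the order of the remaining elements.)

7

One longest bitonic subsequence is 22, 25, 41, 26, 21, 16, 13 (positions 1,4,7,9,12,16,19): it rises to 41 then falls. Length 7 is optimal.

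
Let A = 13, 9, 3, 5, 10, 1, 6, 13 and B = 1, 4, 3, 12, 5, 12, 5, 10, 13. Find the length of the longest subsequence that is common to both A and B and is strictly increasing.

4

A longest common strictly increasing subsequence is 3, 5, 10, 13 (length 4); it appears in order in both A and B, and no longer such subsequence exists.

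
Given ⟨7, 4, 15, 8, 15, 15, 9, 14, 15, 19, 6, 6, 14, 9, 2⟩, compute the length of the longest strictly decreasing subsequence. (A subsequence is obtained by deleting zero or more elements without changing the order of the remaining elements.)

4

Let dp[i] be the longest decreasing subsequence ending at position i. Then dp = [1, 2, 1, 2, 1, 1, 2, 2, 1, 1, 3, 3, 2, 3, 4].
The maximum is 4; one witness is 15, 8, 6, 2 at positions 3,4,11,15.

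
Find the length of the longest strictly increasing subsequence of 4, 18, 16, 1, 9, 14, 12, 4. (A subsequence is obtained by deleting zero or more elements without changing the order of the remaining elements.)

3

Let dp[i] be the longest increasing subsequence ending at position i. Then dp = [1, 2, 2, 1, 2, 3, 3, 2].
The maximum is 3; one witness is 4, 9, 14 at positions 1,5,6.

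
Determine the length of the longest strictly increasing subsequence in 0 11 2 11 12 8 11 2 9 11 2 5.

One longest increasing subsequence is 0, 2, 8, 9, 11 (positions 1,3,6,9,10), of length 5; no longer one exists.

5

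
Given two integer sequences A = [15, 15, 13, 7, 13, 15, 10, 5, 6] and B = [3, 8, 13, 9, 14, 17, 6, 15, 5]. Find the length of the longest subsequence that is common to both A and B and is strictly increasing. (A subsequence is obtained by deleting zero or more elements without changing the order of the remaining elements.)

2

A longest common strictly increasing subsequence is 13, 15 (length 2); it appears in order in both A and B, and no longer such subsequence exists.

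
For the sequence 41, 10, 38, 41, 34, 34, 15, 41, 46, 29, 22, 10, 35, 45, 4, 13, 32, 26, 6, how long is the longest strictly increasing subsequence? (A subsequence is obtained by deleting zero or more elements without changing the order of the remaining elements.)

Scanning left to right, the best length ending at each element is: 41→1, 10→1, 38→2, 41→3, 34→2, 34→2, 15→2, 41→3, 46→4, 29→3, 22→3, 10→1, 35→4, 45→5, 4→1, 13→2, 32→4, 26→4, 6→2.
So the longest increasing subsequence has length 5, e.g. 10, 15, 29, 35, 45.

5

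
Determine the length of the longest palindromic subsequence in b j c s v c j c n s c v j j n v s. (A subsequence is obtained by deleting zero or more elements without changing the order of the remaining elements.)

9

One longest palindromic subsequence is svjcscjvs (positions 4,5,7,8,10,11,14,16,17); it reads the same forward and backward, and the interval DP gives dp[1][17] = 9.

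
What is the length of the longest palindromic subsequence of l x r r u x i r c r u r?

7

Using dp[i][j] = 2 + dp[i+1][j−1] if the ends match, else max(dp[i+1][j], dp[i][j−1]):
dp[1][12] = 7. A witness is rurcrur at positions 3,5,8,9,10,11,12.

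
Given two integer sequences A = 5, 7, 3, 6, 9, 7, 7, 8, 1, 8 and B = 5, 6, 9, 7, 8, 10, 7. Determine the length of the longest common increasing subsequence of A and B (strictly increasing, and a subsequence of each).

4

For each value that appears in both, track the longest common increasing run ending there.
The best achievable length is 4; one witness is 5, 6, 7, 8 (A-positions 1,4,6,8, B-positions 1,2,4,5).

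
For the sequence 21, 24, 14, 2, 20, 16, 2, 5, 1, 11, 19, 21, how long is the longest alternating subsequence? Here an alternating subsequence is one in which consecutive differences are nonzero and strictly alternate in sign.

8

Track the best alternating length ending on an up-step vs a down-step at each position: up/down = 1/1, 2/1, 1/3, 1/3, 4/3, 4/5, 1/5, 6/5, 1/7, 8/5, 8/5, 8/3.
The maximum over both is 8; one such subsequence is 21, 24, 14, 20, 2, 5, 1, 11.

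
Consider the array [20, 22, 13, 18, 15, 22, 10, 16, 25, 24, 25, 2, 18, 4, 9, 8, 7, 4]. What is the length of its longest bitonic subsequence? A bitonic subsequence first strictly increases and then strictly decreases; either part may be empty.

One longest bitonic subsequence is 13, 18, 22, 25, 24, 18, 9, 8, 7, 4 (positions 3,4,6,9,10,13,15,16,17,18): it rises to 25 then falls. Length 10 is optimal.

10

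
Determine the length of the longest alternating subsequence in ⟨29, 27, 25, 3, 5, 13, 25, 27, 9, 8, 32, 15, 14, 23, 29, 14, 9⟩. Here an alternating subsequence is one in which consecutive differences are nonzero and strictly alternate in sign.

Track the best alternating length ending on an up-step vs a down-step at each position: up/down = 1/1, 1/2, 1/2, 1/2, 3/2, 3/2, 3/2, 3/2, 3/4, 3/4, 5/1, 5/6, 5/6, 7/6, 7/6, 5/8, 5/8.
The maximum over both is 8; one such subsequence is 29, 3, 13, 9, 32, 15, 23, 14.

8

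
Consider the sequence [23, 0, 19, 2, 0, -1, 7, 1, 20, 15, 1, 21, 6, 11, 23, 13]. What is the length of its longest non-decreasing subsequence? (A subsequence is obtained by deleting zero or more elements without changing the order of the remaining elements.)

One longest non-decreasing subsequence is 0, 0, 1, 1, 6, 11, 23 (positions 2,5,8,11,13,14,15), of length 7; no longer one exists.

7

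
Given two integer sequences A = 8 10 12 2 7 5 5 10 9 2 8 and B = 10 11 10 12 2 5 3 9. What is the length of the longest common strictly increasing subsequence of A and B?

For each value that appears in both, track the longest common increasing run ending there.
The best achievable length is 3; one witness is 2, 5, 9 (A-positions 4,6,9, B-positions 5,6,8).

3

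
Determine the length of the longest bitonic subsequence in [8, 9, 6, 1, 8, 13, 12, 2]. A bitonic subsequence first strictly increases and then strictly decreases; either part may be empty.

5

One longest bitonic subsequence is 8, 9, 13, 12, 2 (positions 1,2,6,7,8): it rises to 13 then falls. Length 5 is optimal.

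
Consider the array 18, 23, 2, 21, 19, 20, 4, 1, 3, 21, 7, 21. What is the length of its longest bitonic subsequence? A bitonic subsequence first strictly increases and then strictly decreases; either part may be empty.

6

Let inc[i] be the LIS ending at i and dec[i] the longest strictly decreasing subsequence starting at i. inc = [1, 2, 1, 2, 2, 3, 2, 1, 2, 4, 3, 4], dec = [3, 5, 2, 4, 3, 3, 2, 1, 1, 2, 1, 1].
max_i inc[i]+dec[i]−1 = 6, with one witness 18, 23, 21, 20, 4, 3.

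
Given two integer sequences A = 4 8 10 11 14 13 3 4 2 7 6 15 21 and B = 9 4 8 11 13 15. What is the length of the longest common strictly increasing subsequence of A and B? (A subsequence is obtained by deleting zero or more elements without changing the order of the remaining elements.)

5

For each value that appears in both, track the longest common increasing run ending there.
The best achievable length is 5; one witness is 4, 8, 11, 13, 15 (A-positions 1,2,4,6,12, B-positions 2,3,4,5,6).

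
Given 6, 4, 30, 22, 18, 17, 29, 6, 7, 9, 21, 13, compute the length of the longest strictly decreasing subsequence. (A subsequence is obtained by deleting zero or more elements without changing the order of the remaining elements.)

5

One longest decreasing subsequence is 30, 22, 18, 17, 6 (positions 3,4,5,6,8), of length 5; no longer one exists.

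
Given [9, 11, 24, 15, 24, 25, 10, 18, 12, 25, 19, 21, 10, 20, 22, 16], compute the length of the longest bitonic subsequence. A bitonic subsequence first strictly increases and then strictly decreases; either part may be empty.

One longest bitonic subsequence is 9, 11, 15, 24, 25, 21, 20, 16 (positions 1,2,4,5,6,12,14,16): it rises to 25 then falls. Length 8 is optimal.

8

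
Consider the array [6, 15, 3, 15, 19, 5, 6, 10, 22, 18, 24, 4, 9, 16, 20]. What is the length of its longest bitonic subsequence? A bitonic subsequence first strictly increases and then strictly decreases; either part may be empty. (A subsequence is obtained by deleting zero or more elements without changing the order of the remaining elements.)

7

One longest bitonic subsequence is 3, 5, 6, 10, 22, 18, 16 (positions 3,6,7,8,9,10,14): it rises to 22 then falls. Length 7 is optimal.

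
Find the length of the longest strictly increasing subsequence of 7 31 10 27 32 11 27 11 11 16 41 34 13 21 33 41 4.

Let dp[i] be the longest increasing subsequence ending at position i. Then dp = [1, 2, 2, 3, 4, 3, 4, 3, 3, 4, 5, 5, 4, 5, 6, 7, 1].
The maximum is 7; one witness is 7, 10, 11, 16, 21, 33, 41 at positions 1,3,6,10,14,15,16.

7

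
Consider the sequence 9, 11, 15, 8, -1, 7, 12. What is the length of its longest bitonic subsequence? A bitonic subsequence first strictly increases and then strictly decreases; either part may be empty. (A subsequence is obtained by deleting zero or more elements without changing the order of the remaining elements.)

5

One longest bitonic subsequence is 9, 11, 15, 8, 7 (positions 1,2,3,4,6): it rises to 15 then falls. Length 5 is optimal.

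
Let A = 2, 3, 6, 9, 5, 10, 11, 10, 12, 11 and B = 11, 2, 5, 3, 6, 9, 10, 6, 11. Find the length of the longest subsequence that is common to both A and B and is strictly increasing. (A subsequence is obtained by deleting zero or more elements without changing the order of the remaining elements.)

For each value that appears in both, track the longest common increasing run ending there.
The best achievable length is 6; one witness is 2, 3, 6, 9, 10, 11 (A-positions 1,2,3,4,6,7, B-positions 2,4,5,6,7,9).

6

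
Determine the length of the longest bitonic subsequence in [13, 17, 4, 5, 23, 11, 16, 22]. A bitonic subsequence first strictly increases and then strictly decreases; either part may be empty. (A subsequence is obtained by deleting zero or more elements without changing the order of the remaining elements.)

One longest bitonic subsequence is 4, 5, 11, 16, 22 (positions 3,4,6,7,8): it rises to 22 then falls. Length 5 is optimal.

5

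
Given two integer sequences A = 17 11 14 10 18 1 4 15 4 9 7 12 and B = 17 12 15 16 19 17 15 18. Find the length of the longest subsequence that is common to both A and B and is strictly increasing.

2

A longest common strictly increasing subsequence is 17, 18 (length 2); it appears in order in both A and B, and no longer such subsequence exists.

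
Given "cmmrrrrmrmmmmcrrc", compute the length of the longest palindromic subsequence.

11

One longest palindromic subsequence is crrmmmmmrrc (positions 1,4,5,8,10,11,12,13,15,16,17); it reads the same forward and backward, and the interval DP gives dp[1][17] = 11.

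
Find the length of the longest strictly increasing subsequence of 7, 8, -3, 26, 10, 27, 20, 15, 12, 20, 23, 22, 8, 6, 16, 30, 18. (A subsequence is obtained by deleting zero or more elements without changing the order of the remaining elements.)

Let dp[i] be the longest increasing subsequence ending at position i. Then dp = [1, 2, 1, 3, 3, 4, 4, 4, 4, 5, 6, 6, 2, 2, 5, 7, 6].
The maximum is 7; one witness is 7, 8, 10, 15, 20, 23, 30 at positions 1,2,5,8,10,11,16.

7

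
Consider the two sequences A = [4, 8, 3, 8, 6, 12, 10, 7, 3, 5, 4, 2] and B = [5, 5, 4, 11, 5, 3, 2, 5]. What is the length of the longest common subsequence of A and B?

A longest common subsequence is 4, 3, 5 (length 3); the LCS DP confirms no longer common subsequence exists.

3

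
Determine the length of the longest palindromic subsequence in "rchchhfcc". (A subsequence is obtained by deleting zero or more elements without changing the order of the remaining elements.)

6

Using dp[i][j] = 2 + dp[i+1][j−1] if the ends match, else max(dp[i+1][j], dp[i][j−1]):
dp[1][9] = 6. A witness is cchhcc at positions 2,4,5,6,8,9.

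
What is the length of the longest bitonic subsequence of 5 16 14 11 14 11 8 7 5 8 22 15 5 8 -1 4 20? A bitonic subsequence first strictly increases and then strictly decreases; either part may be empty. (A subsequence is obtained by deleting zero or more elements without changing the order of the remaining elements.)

8

Let inc[i] be the LIS ending at i and dec[i] the longest strictly decreasing subsequence starting at i. inc = [1, 2, 2, 2, 3, 2, 2, 2, 1, 3, 4, 4, 1, 3, 1, 2, 5], dec = [2, 7, 6, 5, 6, 5, 4, 3, 2, 3, 4, 3, 2, 2, 1, 1, 1].
max_i inc[i]+dec[i]−1 = 8, with one witness 5, 16, 14, 11, 8, 7, 5, 4.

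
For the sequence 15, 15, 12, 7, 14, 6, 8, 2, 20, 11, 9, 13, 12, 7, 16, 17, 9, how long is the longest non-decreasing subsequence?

Let dp[i] be the longest non-decreasing subsequence ending at position i. Then dp = [1, 2, 1, 1, 2, 1, 2, 1, 3, 3, 3, 4, 4, 2, 5, 6, 4].
The maximum is 6; one witness is 7, 8, 11, 13, 16, 17 at positions 4,7,10,12,15,16.

6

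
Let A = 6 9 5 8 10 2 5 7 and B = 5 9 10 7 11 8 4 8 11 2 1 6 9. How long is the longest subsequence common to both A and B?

3

Backtracking the LCS table gives one alignment: 9 (A2,B2) → 8 (A4,B8) → 2 (A6,B10).
So the longest common subsequence has length 3.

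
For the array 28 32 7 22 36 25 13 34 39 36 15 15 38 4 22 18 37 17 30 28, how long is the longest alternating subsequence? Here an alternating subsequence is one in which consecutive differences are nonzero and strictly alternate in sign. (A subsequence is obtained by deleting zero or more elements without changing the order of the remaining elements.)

Track the best alternating length ending on an up-step vs a down-step at each position: up/down = 1/1, 2/1, 1/3, 4/3, 4/1, 4/5, 4/5, 6/5, 6/1, 6/7, 6/7, 6/7, 8/7, 1/9, 10/9, 10/11, 12/9, 10/13, 14/13, 14/15.
The maximum over both is 15; one such subsequence is 28, 32, 7, 36, 25, 39, 36, 38, 4, 22, 18, 37, 17, 30, 28.

15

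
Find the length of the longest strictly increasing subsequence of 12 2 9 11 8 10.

3

Scanning left to right, the best length ending at each element is: 12→1, 2→1, 9→2, 11→3, 8→2, 10→3.
So the longest increasing subsequence has length 3, e.g. 2, 9, 11.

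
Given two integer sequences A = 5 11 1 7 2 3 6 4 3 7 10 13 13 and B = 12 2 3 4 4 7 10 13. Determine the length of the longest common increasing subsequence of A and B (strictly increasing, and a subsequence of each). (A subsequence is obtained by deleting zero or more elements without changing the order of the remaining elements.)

6

For each value that appears in both, track the longest common increasing run ending there.
The best achievable length is 6; one witness is 2, 3, 4, 7, 10, 13 (A-positions 5,6,8,10,11,12, B-positions 2,3,4,6,7,8).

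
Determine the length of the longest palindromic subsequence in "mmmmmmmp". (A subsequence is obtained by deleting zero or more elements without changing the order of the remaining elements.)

7

One longest palindromic subsequence is mmmmmmm (positions 1,2,3,4,5,6,7); it reads the same forward and backward, and the interval DP gives dp[1][8] = 7.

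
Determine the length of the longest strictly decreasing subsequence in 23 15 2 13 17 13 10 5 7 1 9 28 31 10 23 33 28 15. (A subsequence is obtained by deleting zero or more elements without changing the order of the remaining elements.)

One longest decreasing subsequence is 23, 15, 13, 10, 5, 1 (positions 1,2,4,7,8,10), of length 6; no longer one exists.

6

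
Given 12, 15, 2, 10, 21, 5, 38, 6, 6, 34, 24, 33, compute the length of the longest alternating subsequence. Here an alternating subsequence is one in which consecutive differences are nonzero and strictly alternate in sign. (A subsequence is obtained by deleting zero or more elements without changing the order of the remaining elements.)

A longest alternating subsequence is 12, 15, 2, 10, 5, 38, 6, 34, 24, 33 (positions 1,2,3,4,6,7,8,10,11,12); its 9 consecutive differences strictly alternate in sign, and length 10 is optimal.

10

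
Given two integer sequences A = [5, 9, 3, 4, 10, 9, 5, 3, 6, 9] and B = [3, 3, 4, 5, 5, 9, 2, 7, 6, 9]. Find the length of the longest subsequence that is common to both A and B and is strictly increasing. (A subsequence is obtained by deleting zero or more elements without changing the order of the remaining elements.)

5

A longest common strictly increasing subsequence is 3, 4, 5, 6, 9 (length 5); it appears in order in both A and B, and no longer such subsequence exists.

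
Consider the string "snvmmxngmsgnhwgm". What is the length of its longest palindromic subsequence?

One longest palindromic subsequence is mngsgnm (positions 4,7,8,10,11,12,16); it reads the same forward and backward, and the interval DP gives dp[1][16] = 7.

7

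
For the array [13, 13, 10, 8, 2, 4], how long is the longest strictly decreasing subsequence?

4

Scanning left to right, the best length ending at each element is: 13→1, 13→1, 10→2, 8→3, 2→4, 4→4.
So the longest decreasing subsequence has length 4, e.g. 13, 10, 8, 2.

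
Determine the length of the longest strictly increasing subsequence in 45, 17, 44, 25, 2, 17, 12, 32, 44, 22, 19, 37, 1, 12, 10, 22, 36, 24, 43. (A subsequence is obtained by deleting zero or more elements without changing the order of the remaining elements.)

One longest increasing subsequence is 2, 17, 19, 22, 36, 43 (positions 5,6,11,16,17,19), of length 6; no longer one exists.

6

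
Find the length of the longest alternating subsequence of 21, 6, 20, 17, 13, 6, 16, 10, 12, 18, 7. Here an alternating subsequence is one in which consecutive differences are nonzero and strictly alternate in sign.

Track the best alternating length ending on an up-step vs a down-step at each position: up/down = 1/1, 1/2, 3/2, 3/4, 3/4, 1/4, 5/4, 5/6, 7/6, 7/4, 5/8.
The maximum over both is 8; one such subsequence is 21, 6, 20, 13, 16, 10, 12, 7.

8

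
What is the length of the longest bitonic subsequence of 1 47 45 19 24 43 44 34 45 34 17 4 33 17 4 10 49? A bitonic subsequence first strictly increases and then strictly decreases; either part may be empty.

10

One longest bitonic subsequence is 1, 19, 24, 43, 44, 45, 34, 33, 17, 10 (positions 1,4,5,6,7,9,10,13,14,16): it rises to 45 then falls. Length 10 is optimal.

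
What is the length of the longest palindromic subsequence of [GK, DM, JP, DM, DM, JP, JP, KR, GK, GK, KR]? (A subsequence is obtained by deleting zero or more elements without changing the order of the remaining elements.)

Using dp[i][j] = 2 + dp[i+1][j−1] if the ends match, else max(dp[i+1][j], dp[i][j−1]):
dp[1][11] = 6. A witness is GK JP DM DM JP GK at positions 1,3,4,5,7,10.

6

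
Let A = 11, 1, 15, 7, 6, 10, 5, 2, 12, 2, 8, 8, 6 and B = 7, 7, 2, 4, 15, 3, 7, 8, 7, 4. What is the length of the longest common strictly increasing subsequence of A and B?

A longest common strictly increasing subsequence is 7, 8 (length 2); it appears in order in both A and B, and no longer such subsequence exists.

2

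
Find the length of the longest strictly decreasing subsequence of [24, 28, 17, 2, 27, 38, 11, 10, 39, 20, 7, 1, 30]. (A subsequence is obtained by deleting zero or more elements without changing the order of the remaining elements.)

Let dp[i] be the longest decreasing subsequence ending at position i. Then dp = [1, 1, 2, 3, 2, 1, 3, 4, 1, 3, 5, 6, 2].
The maximum is 6; one witness is 24, 17, 11, 10, 7, 1 at positions 1,3,7,8,11,12.

6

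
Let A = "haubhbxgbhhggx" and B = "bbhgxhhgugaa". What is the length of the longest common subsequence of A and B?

Backtracking the LCS table gives one alignment: b (A4,B2) → h (A5,B3) → x (A7,B5) → h (A10,B6) → h (A11,B7) → g (A12,B8) → g (A13,B10).
So the longest common subsequence has length 7.

7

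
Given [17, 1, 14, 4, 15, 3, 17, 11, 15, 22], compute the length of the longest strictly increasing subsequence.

Let dp[i] be the longest increasing subsequence ending at position i. Then dp = [1, 1, 2, 2, 3, 2, 4, 3, 4, 5].
The maximum is 5; one witness is 1, 14, 15, 17, 22 at positions 2,3,5,7,10.

5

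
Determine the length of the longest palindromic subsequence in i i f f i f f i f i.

9

One longest palindromic subsequence is iiffiffii (positions 1,2,3,4,5,6,7,8,10); it reads the same forward and backward, and the interval DP gives dp[1][10] = 9.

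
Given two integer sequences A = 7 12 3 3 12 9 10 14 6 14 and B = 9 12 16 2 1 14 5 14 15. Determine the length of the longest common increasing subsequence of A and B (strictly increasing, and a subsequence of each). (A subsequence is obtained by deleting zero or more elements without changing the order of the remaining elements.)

2

For each value that appears in both, track the longest common increasing run ending there.
The best achievable length is 2; one witness is 9, 14 (A-positions 6,8, B-positions 1,6).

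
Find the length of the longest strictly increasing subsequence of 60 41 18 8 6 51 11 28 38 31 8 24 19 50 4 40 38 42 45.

Let dp[i] be the longest increasing subsequence ending at position i. Then dp = [1, 1, 1, 1, 1, 2, 2, 3, 4, 4, 2, 3, 3, 5, 1, 5, 5, 6, 7].
The maximum is 7; one witness is 8, 11, 28, 38, 40, 42, 45 at positions 4,7,8,9,16,18,19.

7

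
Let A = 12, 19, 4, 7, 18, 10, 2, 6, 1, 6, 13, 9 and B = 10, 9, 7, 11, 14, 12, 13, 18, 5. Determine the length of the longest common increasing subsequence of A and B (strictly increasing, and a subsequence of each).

2

For each value that appears in both, track the longest common increasing run ending there.
The best achievable length is 2; one witness is 10, 13 (A-positions 6,11, B-positions 1,7).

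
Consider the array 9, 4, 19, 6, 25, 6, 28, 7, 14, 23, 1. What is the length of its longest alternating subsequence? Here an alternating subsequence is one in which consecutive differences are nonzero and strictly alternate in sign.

A longest alternating subsequence is 9, 4, 19, 6, 25, 6, 28, 7, 14, 1 (positions 1,2,3,4,5,6,7,8,9,11); its 9 consecutive differences strictly alternate in sign, and length 10 is optimal.

10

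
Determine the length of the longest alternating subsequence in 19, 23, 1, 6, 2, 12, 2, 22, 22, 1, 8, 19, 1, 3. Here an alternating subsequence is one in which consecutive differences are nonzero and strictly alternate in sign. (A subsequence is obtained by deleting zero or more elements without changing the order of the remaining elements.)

A longest alternating subsequence is 19, 23, 1, 6, 2, 12, 2, 22, 1, 8, 1, 3 (positions 1,2,3,4,5,6,7,8,10,11,13,14); its 11 consecutive differences strictly alternate in sign, and length 12 is optimal.

12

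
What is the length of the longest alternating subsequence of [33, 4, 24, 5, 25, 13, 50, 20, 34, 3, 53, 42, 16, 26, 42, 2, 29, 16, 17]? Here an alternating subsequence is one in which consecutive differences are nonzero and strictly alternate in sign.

Track the best alternating length ending on an up-step vs a down-step at each position: up/down = 1/1, 1/2, 3/2, 3/4, 5/2, 5/6, 7/1, 7/8, 9/8, 1/10, 11/1, 11/12, 11/12, 13/12, 13/12, 1/14, 15/14, 15/16, 17/16.
The maximum over both is 17; one such subsequence is 33, 4, 24, 5, 25, 13, 50, 20, 34, 3, 53, 16, 26, 2, 29, 16, 17.

17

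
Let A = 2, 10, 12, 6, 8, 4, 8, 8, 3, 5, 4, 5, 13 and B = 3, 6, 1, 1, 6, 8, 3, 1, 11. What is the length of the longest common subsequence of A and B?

Backtracking the LCS table gives one alignment: 6 (A4,B5) → 8 (A8,B6) → 3 (A9,B7).
So the longest common subsequence has length 3.

3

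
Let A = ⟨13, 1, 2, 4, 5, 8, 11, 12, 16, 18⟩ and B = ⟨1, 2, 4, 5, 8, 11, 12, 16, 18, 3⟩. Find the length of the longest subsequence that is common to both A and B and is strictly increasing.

9

For each value that appears in both, track the longest common increasing run ending there.
The best achievable length is 9; one witness is 1, 2, 4, 5, 8, 11, 12, 16, 18 (A-positions 2,3,4,5,6,7,8,9,10, B-positions 1,2,3,4,5,6,7,8,9).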